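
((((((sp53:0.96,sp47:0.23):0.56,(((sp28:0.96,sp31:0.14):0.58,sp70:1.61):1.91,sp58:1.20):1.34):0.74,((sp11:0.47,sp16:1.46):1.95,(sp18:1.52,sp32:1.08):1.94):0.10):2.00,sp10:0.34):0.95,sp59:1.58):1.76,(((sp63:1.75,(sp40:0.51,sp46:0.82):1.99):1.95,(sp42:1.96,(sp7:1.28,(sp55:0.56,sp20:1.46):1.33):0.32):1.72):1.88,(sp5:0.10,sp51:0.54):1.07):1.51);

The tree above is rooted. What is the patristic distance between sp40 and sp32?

15.67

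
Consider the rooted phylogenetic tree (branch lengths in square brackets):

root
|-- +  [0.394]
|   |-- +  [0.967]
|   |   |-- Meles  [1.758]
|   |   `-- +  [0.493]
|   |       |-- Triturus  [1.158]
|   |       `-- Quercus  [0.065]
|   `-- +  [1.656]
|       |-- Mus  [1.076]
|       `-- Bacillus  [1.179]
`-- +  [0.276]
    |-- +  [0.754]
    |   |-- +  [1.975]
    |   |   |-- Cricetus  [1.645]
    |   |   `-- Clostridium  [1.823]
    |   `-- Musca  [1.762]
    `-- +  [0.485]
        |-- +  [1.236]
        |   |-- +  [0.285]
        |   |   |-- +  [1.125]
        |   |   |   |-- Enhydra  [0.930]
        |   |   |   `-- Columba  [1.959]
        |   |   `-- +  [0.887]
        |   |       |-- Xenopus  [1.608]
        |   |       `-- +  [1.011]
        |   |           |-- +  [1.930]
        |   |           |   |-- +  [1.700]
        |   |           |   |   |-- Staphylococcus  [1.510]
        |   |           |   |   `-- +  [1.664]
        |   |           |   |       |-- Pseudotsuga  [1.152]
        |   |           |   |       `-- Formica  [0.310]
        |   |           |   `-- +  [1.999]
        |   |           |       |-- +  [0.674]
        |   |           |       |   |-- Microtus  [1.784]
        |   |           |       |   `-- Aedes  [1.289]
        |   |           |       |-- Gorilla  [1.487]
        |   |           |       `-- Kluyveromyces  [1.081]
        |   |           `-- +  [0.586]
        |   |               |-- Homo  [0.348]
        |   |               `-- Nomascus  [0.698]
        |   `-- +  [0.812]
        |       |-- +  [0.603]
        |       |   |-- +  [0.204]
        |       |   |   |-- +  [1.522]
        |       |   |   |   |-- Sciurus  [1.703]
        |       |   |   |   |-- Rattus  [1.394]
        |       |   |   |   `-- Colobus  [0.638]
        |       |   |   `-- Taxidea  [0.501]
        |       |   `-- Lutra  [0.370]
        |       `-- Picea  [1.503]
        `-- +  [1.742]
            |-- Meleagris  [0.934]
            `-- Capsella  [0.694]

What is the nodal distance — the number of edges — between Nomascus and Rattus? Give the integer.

10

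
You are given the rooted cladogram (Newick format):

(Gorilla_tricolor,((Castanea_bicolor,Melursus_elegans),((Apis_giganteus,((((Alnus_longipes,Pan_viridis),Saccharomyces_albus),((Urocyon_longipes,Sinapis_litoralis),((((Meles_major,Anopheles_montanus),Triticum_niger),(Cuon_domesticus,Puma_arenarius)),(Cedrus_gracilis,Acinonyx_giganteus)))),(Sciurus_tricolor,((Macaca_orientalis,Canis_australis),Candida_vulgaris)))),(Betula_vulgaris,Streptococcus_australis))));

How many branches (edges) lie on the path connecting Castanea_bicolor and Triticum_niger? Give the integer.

11

The MRCA of Castanea_bicolor and Triticum_niger is the node subtending ((Castanea_bicolor,Melursus_elegans),((Apis_giganteus,((((Alnus_longipes,Pan_viridis),Saccharomyces_albus),((Urocyon_longipes,Sinapis_litoralis),((((Meles_major,Anopheles_montanus),Triticum_niger),(Cuon_domesticus,Puma_arenarius)),(Cedrus_gracilis,Acinonyx_giganteus)))),(Sciurus_tricolor,((Macaca_orientalis,Canis_australis),Candida_vulgaris)))),(Betula_vulgaris,Streptococcus_australis))).
From Castanea_bicolor up to that node: 2 branches. From Triticum_niger up to the same node: 9 branches. Total: 2 + 9 = 11.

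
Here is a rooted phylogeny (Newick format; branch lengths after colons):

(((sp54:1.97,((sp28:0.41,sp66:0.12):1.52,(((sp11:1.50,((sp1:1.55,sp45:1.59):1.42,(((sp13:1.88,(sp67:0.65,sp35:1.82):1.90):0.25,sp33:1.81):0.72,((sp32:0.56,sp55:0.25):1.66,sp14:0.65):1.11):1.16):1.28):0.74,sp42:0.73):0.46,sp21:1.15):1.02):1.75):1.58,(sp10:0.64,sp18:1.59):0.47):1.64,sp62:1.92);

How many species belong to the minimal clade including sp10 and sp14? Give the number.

17

The MRCA of sp10 and sp14 is the node subtending ((sp54,((sp28,sp66),(((sp11,((sp1,sp45),(((sp13,(sp67,sp35)),sp33),((sp32,sp55),sp14)))),sp42),sp21))),(sp10,sp18)).
That clade contains 17 terminal taxa: sp1, sp10, sp11, sp13, sp14, sp18, sp21, sp28, sp32, sp33, sp35, sp42, sp45, sp54, sp55, sp66, sp67.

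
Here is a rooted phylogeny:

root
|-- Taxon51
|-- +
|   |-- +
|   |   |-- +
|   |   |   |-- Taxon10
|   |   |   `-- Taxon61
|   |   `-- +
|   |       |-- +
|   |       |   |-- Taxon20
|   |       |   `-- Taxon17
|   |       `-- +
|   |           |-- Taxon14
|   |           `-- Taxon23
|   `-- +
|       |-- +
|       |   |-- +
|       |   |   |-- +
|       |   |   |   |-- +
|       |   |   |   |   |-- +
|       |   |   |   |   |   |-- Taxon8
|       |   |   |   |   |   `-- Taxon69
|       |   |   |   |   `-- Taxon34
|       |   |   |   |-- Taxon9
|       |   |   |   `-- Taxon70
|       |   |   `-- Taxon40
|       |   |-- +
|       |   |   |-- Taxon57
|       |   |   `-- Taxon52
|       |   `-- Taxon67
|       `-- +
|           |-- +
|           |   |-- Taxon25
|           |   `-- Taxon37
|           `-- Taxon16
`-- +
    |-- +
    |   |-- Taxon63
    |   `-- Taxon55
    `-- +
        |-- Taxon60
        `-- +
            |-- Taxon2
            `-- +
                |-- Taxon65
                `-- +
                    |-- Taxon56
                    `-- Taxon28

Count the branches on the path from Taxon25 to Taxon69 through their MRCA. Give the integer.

9

The MRCA of Taxon25 and Taxon69 is the node subtending ((((((Taxon8,Taxon69),Taxon34),Taxon9,Taxon70),Taxon40),(Taxon57,Taxon52),Taxon67),((Taxon25,Taxon37),Taxon16)).
From Taxon25 up to that node: 3 branches. From Taxon69 up to the same node: 6 branches. Total: 3 + 6 = 9.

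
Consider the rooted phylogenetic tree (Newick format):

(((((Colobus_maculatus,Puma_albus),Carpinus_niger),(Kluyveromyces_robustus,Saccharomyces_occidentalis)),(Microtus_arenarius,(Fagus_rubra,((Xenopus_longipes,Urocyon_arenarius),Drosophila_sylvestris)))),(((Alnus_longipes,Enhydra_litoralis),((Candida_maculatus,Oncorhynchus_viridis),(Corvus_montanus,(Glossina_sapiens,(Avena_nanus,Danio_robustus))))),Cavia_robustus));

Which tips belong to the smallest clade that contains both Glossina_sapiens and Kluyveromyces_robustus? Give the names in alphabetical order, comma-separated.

Tracing Glossina_sapiens: it sits inside (Glossina_sapiens,(Avena_nanus,Danio_robustus)).
Tracing Kluyveromyces_robustus: it sits inside (Kluyveromyces_robustus,Saccharomyces_occidentalis).
The smallest clade enclosing both is the whole tree (their MRCA is the root), so the answer is all 19 tips in alphabetical order.

Alnus_longipes, Avena_nanus, Candida_maculatus, Carpinus_niger, Cavia_robustus, Colobus_maculatus, Corvus_montanus, Danio_robustus, Drosophila_sylvestris, Enhydra_litoralis, Fagus_rubra, Glossina_sapiens, Kluyveromyces_robustus, Microtus_arenarius, Oncorhynchus_viridis, Puma_albus, Saccharomyces_occidentalis, Urocyon_arenarius, Xenopus_longipes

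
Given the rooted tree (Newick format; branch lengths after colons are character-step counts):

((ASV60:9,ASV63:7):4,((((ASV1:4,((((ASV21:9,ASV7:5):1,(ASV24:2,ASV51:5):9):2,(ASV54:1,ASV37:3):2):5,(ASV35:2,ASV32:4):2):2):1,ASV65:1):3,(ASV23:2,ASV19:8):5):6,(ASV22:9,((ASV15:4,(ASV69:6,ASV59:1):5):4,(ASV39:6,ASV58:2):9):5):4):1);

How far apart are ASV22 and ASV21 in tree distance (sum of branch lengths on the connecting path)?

The path runs ASV22 → … → MRCA → … → ASV21; the MRCA is the node subtending ((((ASV1,((((ASV21,ASV7),(ASV24,ASV51)),(ASV54,ASV37)),(ASV35,ASV32))),ASV65),(ASV23,ASV19)),(ASV22,((ASV15,(ASV69,ASV59)),(ASV39,ASV58)))).
Branch lengths along that path: 9 + 4 + 6 + 3 + 1 + 2 + 5 + 2 + 1 + 9 = 42.

42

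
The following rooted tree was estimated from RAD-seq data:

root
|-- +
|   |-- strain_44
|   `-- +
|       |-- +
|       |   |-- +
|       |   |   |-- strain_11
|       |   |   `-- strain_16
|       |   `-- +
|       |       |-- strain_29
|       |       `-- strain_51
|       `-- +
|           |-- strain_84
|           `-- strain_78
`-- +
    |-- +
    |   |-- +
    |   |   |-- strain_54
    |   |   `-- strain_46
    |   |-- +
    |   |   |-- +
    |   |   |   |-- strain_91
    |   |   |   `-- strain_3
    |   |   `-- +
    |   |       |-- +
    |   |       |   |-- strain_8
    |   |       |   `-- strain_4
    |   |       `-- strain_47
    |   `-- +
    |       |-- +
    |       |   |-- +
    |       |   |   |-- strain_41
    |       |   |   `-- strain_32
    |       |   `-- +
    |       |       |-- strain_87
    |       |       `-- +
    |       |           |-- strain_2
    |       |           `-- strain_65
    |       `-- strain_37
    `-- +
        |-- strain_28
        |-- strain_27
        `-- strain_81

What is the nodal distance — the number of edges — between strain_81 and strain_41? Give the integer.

7

The MRCA of strain_81 and strain_41 is the node subtending (((strain_54,strain_46),((strain_91,strain_3),((strain_8,strain_4),strain_47)),(((strain_41,strain_32),(strain_87,(strain_2,strain_65))),strain_37)),(strain_28,strain_27,strain_81)).
From strain_81 up to that node: 2 branches. From strain_41 up to the same node: 5 branches. Total: 2 + 5 = 7.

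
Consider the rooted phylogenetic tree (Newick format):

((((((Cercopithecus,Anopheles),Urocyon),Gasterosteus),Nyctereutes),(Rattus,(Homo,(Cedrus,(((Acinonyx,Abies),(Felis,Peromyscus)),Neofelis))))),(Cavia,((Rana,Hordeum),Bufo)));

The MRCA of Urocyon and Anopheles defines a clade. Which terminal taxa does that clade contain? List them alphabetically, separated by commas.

Anopheles, Cercopithecus, Urocyon

Tracing Urocyon: it sits inside ((Cercopithecus,Anopheles),Urocyon).
Tracing Anopheles: it sits inside (Cercopithecus,Anopheles).
The smallest clade enclosing both is ((Cercopithecus,Anopheles),Urocyon); the answer is its 3 terminal taxa in alphabetical order.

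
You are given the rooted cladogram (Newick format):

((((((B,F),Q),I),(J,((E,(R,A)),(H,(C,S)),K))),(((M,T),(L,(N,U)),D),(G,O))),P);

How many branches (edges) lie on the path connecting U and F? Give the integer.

10

The MRCA of U and F is the node subtending (((((B,F),Q),I),(J,((E,(R,A)),(H,(C,S)),K))),(((M,T),(L,(N,U)),D),(G,O))).
From U up to that node: 5 branches. From F up to the same node: 5 branches. Total: 5 + 5 = 10.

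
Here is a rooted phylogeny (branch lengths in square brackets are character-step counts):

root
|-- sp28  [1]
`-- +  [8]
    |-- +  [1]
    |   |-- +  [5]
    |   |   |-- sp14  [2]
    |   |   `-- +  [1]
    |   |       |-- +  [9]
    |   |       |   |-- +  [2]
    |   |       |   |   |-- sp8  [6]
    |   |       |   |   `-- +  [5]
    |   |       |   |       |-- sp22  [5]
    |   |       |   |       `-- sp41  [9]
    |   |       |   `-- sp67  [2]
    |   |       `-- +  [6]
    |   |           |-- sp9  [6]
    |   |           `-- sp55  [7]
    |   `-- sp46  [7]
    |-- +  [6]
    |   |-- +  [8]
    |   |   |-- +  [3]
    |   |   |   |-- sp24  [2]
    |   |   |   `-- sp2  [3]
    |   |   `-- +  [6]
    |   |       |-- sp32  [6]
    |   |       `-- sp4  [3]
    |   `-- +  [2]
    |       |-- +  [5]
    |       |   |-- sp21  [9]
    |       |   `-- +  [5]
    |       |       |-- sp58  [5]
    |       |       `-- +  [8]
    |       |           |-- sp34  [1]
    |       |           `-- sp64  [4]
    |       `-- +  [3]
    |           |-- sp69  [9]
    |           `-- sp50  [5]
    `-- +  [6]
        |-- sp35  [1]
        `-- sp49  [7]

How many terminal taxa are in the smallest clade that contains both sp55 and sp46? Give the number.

8

The MRCA of sp55 and sp46 is the node subtending ((sp14,(((sp8,(sp22,sp41)),sp67),(sp9,sp55))),sp46).
That clade contains 8 terminal taxa: sp14, sp22, sp41, sp46, sp55, sp67, sp8, sp9.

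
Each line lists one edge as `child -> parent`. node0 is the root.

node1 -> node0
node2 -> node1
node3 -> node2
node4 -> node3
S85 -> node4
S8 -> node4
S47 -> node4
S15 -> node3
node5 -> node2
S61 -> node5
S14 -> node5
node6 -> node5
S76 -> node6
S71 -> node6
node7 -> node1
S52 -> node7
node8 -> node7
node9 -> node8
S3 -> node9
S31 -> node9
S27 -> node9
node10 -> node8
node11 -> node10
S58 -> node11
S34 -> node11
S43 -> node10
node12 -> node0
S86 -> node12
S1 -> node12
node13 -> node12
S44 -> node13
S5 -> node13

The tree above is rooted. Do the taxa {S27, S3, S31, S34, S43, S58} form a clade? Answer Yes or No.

Yes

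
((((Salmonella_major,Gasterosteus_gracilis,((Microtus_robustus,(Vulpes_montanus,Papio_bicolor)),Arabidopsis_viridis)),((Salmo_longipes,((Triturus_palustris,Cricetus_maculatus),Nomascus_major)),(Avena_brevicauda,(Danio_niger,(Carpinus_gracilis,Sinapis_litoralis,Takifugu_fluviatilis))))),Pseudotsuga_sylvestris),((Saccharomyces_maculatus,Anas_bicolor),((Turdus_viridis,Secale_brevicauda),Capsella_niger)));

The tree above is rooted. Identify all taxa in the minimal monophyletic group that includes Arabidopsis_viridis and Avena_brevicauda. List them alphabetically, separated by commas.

Arabidopsis_viridis, Avena_brevicauda, Carpinus_gracilis, Cricetus_maculatus, Danio_niger, Gasterosteus_gracilis, Microtus_robustus, Nomascus_major, Papio_bicolor, Salmo_longipes, Salmonella_major, Sinapis_litoralis, Takifugu_fluviatilis, Triturus_palustris, Vulpes_montanus

Tracing Arabidopsis_viridis: it sits inside ((Microtus_robustus,(Vulpes_montanus,Papio_bicolor)),Arabidopsis_viridis).
Tracing Avena_brevicauda: it sits inside (Avena_brevicauda,(Danio_niger,(Carpinus_gracilis,Sinapis_litoralis,Takifugu_fluviatilis))).
The smallest clade enclosing both is ((Salmonella_major,Gasterosteus_gracilis,((Microtus_robustus,(Vulpes_montanus,Papio_bicolor)),Arabidopsis_viridis)),((Salmo_longipes,((Triturus_palustris,Cricetus_maculatus),Nomascus_major)),(Avena_brevicauda,(Danio_niger,(Carpinus_gracilis,Sinapis_litoralis,Takifugu_fluviatilis))))); the answer is its 15 terminal taxa in alphabetical order.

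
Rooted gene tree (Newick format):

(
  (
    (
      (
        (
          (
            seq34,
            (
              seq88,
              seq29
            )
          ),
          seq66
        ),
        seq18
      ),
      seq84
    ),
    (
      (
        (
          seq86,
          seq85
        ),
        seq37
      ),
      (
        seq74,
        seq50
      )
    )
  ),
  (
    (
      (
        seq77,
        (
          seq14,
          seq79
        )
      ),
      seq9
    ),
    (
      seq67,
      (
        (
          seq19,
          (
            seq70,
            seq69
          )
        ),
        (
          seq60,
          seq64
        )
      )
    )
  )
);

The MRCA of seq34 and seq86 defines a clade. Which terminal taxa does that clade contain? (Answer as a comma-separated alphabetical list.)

seq18, seq29, seq34, seq37, seq50, seq66, seq74, seq84, seq85, seq86, seq88

Tracing seq34: it sits inside (seq34,(seq88,seq29)).
Tracing seq86: it sits inside (seq86,seq85).
The smallest clade enclosing both is (((((seq34,(seq88,seq29)),seq66),seq18),seq84),(((seq86,seq85),seq37),(seq74,seq50))); the answer is its 11 terminal taxa in alphabetical order.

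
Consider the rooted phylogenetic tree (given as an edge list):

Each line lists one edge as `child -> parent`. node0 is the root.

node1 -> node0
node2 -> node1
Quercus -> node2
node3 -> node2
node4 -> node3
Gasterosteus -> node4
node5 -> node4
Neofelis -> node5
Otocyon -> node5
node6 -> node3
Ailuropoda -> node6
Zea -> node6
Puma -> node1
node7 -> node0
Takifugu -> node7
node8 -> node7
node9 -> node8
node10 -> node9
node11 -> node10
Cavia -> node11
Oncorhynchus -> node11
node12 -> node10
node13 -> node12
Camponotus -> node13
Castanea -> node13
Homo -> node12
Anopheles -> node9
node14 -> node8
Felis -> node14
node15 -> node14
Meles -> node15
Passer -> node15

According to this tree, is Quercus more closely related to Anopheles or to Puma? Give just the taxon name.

Puma

The MRCA of Quercus and Puma subtends ((Quercus,((Gasterosteus,(Neofelis,Otocyon)),(Ailuropoda,Zea))),Puma) (7 taxa).
The MRCA of Quercus and Anopheles is the root, subtending the entire tree (17 taxa).
The first is nested inside the second, so Quercus shares a more recent common ancestor with Puma.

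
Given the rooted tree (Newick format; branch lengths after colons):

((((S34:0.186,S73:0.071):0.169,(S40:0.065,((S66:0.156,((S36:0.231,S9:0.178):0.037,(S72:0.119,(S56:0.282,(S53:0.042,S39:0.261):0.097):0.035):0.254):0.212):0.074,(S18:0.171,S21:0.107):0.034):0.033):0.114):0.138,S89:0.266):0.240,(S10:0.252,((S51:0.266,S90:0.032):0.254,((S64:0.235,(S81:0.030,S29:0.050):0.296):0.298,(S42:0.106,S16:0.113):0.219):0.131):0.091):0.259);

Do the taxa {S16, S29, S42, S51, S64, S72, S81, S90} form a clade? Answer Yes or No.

The MRCA of the listed taxa is the root, so the smallest clade containing them is the whole tree.
That clade also contains S10, S18, S21, S34, S36, S39, S40, S53, S56, S66, S73, S89, S9, which are not in the proposed group, so the group is not monophyletic.

No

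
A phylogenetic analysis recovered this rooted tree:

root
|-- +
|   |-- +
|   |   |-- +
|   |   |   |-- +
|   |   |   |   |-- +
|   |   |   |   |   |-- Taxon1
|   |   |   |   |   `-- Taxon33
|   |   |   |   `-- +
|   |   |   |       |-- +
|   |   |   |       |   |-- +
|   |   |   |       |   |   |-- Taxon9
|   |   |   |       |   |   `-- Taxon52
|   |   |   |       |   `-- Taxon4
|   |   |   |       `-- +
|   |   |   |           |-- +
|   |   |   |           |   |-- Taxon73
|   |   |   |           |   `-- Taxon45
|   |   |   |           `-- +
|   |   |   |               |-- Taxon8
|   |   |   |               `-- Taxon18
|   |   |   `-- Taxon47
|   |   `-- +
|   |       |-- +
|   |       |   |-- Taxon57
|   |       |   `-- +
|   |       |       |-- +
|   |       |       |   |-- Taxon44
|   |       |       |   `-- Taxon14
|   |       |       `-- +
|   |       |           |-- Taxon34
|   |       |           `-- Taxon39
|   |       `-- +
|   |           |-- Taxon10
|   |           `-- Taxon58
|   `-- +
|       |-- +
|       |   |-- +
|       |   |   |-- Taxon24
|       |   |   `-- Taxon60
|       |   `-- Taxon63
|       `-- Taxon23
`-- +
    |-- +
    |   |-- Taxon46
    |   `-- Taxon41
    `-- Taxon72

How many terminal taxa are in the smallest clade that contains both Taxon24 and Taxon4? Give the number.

21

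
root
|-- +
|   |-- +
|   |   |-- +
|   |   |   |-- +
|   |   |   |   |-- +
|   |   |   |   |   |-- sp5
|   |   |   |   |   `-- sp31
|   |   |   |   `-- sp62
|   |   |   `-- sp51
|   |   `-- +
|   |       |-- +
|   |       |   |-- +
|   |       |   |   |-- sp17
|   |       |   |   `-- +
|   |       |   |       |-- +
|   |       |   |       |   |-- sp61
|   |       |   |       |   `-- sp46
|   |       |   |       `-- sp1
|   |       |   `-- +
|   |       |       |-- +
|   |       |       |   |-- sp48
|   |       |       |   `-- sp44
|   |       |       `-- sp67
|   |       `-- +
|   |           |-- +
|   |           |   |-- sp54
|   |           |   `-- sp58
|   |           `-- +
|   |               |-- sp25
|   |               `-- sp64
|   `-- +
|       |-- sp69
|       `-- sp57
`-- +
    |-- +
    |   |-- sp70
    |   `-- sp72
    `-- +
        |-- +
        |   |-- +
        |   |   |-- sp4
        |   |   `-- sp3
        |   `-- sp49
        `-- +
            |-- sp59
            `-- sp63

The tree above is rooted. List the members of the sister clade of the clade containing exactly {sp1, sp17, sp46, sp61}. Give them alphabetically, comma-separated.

The clade containing exactly {sp1, sp17, sp46, sp61} attaches to the tree at the node subtending ((sp17,((sp61,sp46),sp1)),((sp48,sp44),sp67)).
The other lineage descending from that same node — the sister group — is ((sp48,sp44),sp67); its 3 tips in alphabetical order are the answer.

sp44, sp48, sp67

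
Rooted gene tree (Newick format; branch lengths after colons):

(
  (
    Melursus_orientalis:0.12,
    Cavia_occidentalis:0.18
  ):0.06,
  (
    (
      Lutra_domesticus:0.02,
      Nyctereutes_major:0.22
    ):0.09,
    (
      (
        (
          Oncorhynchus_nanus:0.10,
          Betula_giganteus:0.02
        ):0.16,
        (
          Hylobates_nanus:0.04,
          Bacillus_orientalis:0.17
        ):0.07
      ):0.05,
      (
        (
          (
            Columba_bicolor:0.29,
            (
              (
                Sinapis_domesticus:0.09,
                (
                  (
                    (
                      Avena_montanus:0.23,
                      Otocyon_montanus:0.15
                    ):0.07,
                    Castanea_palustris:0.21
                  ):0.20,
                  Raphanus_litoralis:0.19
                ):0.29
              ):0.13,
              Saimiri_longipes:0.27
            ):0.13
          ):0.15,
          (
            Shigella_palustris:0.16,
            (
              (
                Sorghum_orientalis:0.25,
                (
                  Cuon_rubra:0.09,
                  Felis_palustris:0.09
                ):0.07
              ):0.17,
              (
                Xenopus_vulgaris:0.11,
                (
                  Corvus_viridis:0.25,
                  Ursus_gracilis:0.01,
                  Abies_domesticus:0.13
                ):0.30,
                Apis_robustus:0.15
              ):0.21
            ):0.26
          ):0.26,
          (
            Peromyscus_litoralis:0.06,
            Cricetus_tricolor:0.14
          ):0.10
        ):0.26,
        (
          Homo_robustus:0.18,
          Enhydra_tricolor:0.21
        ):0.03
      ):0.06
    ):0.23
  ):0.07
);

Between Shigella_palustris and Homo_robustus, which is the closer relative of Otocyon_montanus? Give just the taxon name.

Shigella_palustris

The MRCA of Otocyon_montanus and Shigella_palustris subtends ((Columba_bicolor,((Sinapis_domesticus,(((Avena_montanus,Otocyon_montanus),Castanea_palustris),Raphanus_litoralis)),Saimiri_longipes)),(Shigella_palustris,((Sorghum_orientalis,(Cuon_rubra,Felis_palustris)),(Xenopus_vulgaris,(Corvus_viridis,Ursus_gracilis,Abies_domesticus),Apis_robustus))),(Peromyscus_litoralis,Cricetus_tricolor)) (18 taxa).
The MRCA of Otocyon_montanus and Homo_robustus subtends (((Columba_bicolor,((Sinapis_domesticus,(((Avena_montanus,Otocyon_montanus),Castanea_palustris),Raphanus_litoralis)),Saimiri_longipes)),(Shigella_palustris,((Sorghum_orientalis,(Cuon_rubra,Felis_palustris)),(Xenopus_vulgaris,(Corvus_viridis,Ursus_gracilis,Abies_domesticus),Apis_robustus))),(Peromyscus_litoralis,Cricetus_tricolor)),(Homo_robustus,Enhydra_tricolor)) (20 taxa).
The first is nested inside the second, so Otocyon_montanus shares a more recent common ancestor with Shigella_palustris.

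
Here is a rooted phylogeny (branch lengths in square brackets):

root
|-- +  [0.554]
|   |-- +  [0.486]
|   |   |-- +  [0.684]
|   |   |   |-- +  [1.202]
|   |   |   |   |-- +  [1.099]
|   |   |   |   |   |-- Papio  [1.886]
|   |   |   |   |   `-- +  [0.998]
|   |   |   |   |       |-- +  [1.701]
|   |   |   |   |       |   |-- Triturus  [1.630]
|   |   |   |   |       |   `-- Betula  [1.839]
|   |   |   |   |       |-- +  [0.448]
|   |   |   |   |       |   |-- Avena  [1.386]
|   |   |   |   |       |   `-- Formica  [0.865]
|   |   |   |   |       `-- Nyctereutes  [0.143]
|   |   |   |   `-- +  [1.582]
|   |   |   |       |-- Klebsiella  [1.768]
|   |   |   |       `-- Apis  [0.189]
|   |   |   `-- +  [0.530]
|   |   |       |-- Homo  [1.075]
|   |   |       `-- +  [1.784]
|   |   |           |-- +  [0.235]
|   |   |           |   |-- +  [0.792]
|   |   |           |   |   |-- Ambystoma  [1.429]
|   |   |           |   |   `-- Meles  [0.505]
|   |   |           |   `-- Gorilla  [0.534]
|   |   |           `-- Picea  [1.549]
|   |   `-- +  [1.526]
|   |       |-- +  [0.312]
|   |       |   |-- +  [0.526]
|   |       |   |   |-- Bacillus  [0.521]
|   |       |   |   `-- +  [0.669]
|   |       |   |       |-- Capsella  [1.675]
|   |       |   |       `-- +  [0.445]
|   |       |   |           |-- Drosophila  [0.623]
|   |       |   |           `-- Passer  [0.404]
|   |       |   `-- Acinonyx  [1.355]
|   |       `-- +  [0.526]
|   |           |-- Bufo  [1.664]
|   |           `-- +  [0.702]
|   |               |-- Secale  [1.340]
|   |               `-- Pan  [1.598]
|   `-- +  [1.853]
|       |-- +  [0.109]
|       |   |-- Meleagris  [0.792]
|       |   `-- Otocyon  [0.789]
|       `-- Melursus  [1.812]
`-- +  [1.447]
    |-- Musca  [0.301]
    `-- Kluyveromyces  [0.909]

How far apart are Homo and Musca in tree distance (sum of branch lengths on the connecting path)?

5.077

The path runs Homo → … → MRCA → … → Musca; the MRCA is the root of the tree.
Branch lengths along that path: 1.075 + 0.530 + 0.684 + 0.486 + 0.554 + 1.447 + 0.301 = 5.077.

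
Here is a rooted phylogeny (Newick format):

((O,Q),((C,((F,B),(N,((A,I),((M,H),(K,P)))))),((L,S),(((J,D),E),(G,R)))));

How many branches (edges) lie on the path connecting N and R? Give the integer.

The MRCA of N and R is the node subtending ((C,((F,B),(N,((A,I),((M,H),(K,P)))))),((L,S),(((J,D),E),(G,R)))).
From N up to that node: 4 branches. From R up to the same node: 4 branches. Total: 4 + 4 = 8.

8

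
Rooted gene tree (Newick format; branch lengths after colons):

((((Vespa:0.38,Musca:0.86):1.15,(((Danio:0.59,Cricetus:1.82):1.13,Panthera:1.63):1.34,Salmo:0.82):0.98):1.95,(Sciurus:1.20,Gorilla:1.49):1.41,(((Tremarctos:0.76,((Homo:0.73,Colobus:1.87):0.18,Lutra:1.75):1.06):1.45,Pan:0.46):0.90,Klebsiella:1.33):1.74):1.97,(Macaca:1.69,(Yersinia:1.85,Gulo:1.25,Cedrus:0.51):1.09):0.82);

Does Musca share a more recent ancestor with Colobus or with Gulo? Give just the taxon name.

Colobus

The MRCA of Musca and Colobus subtends (((Vespa,Musca),(((Danio,Cricetus),Panthera),Salmo)),(Sciurus,Gorilla),(((Tremarctos,((Homo,Colobus),Lutra)),Pan),Klebsiella)) (14 taxa).
The MRCA of Musca and Gulo is the root, subtending the entire tree (18 taxa).
The first is nested inside the second, so Musca shares a more recent common ancestor with Colobus.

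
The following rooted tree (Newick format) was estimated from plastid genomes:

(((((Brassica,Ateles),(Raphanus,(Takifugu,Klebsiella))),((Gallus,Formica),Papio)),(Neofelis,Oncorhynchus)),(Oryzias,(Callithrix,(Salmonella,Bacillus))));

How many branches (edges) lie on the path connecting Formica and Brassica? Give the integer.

The MRCA of Formica and Brassica is the node subtending (((Brassica,Ateles),(Raphanus,(Takifugu,Klebsiella))),((Gallus,Formica),Papio)).
From Formica up to that node: 3 branches. From Brassica up to the same node: 3 branches. Total: 3 + 3 = 6.

6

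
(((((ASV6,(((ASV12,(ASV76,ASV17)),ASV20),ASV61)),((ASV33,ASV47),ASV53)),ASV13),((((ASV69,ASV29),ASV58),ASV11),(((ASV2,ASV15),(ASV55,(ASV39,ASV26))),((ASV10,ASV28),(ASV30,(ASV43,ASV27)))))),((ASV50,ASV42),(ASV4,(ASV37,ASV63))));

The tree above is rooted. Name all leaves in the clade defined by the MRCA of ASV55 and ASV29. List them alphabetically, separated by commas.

Tracing ASV55: it sits inside (ASV55,(ASV39,ASV26)).
Tracing ASV29: it sits inside (ASV69,ASV29).
The smallest clade enclosing both is ((((ASV69,ASV29),ASV58),ASV11),(((ASV2,ASV15),(ASV55,(ASV39,ASV26))),((ASV10,ASV28),(ASV30,(ASV43,ASV27))))); the answer is its 14 terminal taxa in alphabetical order.

ASV10, ASV11, ASV15, ASV2, ASV26, ASV27, ASV28, ASV29, ASV30, ASV39, ASV43, ASV55, ASV58, ASV69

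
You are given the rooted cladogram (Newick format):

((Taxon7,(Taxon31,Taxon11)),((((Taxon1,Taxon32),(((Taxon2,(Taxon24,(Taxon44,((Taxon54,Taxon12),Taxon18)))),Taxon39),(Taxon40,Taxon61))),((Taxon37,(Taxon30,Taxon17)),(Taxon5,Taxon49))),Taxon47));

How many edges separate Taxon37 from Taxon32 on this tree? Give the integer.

6

The MRCA of Taxon37 and Taxon32 is the node subtending (((Taxon1,Taxon32),(((Taxon2,(Taxon24,(Taxon44,((Taxon54,Taxon12),Taxon18)))),Taxon39),(Taxon40,Taxon61))),((Taxon37,(Taxon30,Taxon17)),(Taxon5,Taxon49))).
From Taxon37 up to that node: 3 branches. From Taxon32 up to the same node: 3 branches. Total: 3 + 3 = 6.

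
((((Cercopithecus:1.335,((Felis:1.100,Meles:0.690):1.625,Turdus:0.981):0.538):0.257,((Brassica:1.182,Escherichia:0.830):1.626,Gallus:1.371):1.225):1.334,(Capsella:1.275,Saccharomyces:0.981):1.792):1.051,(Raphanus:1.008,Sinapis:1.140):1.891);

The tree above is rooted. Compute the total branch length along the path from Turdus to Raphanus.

7.060

The path runs Turdus → … → MRCA → … → Raphanus; the MRCA is the root of the tree.
Branch lengths along that path: 0.981 + 0.538 + 0.257 + 1.334 + 1.051 + 1.891 + 1.008 = 7.060.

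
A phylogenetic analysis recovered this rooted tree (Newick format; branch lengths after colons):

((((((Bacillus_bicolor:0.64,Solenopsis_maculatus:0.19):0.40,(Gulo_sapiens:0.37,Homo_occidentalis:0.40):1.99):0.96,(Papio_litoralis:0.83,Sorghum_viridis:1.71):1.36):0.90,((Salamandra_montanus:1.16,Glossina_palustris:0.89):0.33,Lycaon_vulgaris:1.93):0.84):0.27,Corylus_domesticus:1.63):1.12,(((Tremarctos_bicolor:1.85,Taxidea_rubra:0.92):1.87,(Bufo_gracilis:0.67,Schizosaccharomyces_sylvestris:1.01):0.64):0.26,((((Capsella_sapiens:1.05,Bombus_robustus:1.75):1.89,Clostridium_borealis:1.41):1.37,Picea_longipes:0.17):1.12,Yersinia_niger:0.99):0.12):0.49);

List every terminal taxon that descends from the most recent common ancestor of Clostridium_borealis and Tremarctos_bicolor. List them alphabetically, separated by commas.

Bombus_robustus, Bufo_gracilis, Capsella_sapiens, Clostridium_borealis, Picea_longipes, Schizosaccharomyces_sylvestris, Taxidea_rubra, Tremarctos_bicolor, Yersinia_niger

Tracing Clostridium_borealis: it sits inside ((Capsella_sapiens,Bombus_robustus),Clostridium_borealis).
Tracing Tremarctos_bicolor: it sits inside (Tremarctos_bicolor,Taxidea_rubra).
The smallest clade enclosing both is (((Tremarctos_bicolor,Taxidea_rubra),(Bufo_gracilis,Schizosaccharomyces_sylvestris)),((((Capsella_sapiens,Bombus_robustus),Clostridium_borealis),Picea_longipes),Yersinia_niger)); the answer is its 9 terminal taxa in alphabetical order.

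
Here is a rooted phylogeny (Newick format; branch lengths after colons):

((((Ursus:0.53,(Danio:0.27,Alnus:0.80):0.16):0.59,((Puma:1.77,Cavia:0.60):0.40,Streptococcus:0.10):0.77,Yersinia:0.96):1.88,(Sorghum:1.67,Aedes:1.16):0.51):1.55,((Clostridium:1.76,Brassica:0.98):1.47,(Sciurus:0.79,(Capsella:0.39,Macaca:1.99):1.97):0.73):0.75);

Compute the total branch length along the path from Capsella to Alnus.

8.82

The path runs Capsella → … → MRCA → … → Alnus; the MRCA is the root of the tree.
Branch lengths along that path: 0.39 + 1.97 + 0.73 + 0.75 + 1.55 + 1.88 + 0.59 + 0.16 + 0.80 = 8.82.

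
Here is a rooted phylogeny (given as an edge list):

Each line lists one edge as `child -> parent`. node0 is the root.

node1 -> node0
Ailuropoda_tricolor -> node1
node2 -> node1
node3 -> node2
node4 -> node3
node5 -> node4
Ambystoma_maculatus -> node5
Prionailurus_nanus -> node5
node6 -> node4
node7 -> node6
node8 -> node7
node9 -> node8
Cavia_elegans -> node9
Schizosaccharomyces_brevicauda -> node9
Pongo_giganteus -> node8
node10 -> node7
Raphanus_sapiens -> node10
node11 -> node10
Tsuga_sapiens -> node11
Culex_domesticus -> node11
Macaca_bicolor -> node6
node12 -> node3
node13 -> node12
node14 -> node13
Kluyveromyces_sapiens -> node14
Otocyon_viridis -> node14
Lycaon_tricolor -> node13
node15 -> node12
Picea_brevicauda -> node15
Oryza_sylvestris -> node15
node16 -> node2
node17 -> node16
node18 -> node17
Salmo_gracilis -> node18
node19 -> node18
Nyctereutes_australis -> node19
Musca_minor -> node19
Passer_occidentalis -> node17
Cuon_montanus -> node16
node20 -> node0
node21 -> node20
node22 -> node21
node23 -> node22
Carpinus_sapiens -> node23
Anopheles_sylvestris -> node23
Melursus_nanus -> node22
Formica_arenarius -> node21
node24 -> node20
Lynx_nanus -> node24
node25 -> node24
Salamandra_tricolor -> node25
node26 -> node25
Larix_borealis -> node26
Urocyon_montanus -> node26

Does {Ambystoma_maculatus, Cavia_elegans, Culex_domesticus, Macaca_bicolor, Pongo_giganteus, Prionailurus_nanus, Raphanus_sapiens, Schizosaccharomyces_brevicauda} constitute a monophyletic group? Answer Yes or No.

The MRCA of the listed taxa subtends ((Ambystoma_maculatus,Prionailurus_nanus),((((Cavia_elegans,Schizosaccharomyces_brevicauda),Pongo_giganteus),(Raphanus_sapiens,(Tsuga_sapiens,Culex_domesticus))),Macaca_bicolor)).
That clade also contains Tsuga_sapiens, which is not in the proposed group, so the group is not monophyletic.

No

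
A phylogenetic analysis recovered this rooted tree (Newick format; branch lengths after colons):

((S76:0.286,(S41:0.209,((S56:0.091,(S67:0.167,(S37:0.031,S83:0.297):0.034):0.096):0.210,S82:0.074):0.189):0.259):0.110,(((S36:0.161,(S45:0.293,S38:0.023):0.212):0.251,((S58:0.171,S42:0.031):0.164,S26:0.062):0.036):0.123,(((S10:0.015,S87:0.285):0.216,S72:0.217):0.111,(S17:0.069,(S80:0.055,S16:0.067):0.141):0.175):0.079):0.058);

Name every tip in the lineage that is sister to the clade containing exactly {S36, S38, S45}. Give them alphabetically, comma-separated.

The clade containing exactly {S36, S38, S45} attaches to the tree at the node subtending ((S36,(S45,S38)),((S58,S42),S26)).
The other lineage descending from that same node — the sister group — is ((S58,S42),S26); its 3 tips in alphabetical order are the answer.

S26, S42, S58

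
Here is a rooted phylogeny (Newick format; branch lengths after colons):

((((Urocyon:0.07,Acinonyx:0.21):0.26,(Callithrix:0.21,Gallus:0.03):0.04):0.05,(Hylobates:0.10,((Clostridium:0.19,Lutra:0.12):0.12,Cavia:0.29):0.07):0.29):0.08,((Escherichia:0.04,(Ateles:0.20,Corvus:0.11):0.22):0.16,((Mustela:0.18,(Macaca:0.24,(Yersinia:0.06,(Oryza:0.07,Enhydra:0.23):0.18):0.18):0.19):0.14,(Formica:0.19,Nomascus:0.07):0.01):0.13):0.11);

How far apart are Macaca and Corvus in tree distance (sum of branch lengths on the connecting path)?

1.19

The path runs Macaca → … → MRCA → … → Corvus; the MRCA is the node subtending ((Escherichia,(Ateles,Corvus)),((Mustela,(Macaca,(Yersinia,(Oryza,Enhydra)))),(Formica,Nomascus))).
Branch lengths along that path: 0.24 + 0.19 + 0.14 + 0.13 + 0.16 + 0.22 + 0.11 = 1.19.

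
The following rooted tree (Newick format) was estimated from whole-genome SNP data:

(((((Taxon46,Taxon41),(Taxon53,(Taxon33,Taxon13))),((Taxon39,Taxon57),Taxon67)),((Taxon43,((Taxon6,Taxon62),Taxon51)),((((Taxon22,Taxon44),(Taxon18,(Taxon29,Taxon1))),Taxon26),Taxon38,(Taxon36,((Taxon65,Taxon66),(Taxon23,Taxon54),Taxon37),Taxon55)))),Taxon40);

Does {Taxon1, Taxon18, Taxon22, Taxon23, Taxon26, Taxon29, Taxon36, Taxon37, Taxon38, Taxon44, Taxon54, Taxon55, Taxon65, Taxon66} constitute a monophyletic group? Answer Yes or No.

The most recent common ancestor of these taxa subtends ((((Taxon22,Taxon44),(Taxon18,(Taxon29,Taxon1))),Taxon26),Taxon38,(Taxon36,((Taxon65,Taxon66),(Taxon23,Taxon54),Taxon37),Taxon55)).
That clade has exactly 14 tips — every listed taxon and nothing else — so the group is monophyletic.

Yes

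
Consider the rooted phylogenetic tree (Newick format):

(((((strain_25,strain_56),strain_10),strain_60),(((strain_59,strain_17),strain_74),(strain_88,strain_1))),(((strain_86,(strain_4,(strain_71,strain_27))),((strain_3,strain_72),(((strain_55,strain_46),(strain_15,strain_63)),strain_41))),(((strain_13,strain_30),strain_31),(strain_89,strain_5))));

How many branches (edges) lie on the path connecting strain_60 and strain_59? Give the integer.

6

The MRCA of strain_60 and strain_59 is the node subtending ((((strain_25,strain_56),strain_10),strain_60),(((strain_59,strain_17),strain_74),(strain_88,strain_1))).
From strain_60 up to that node: 2 branches. From strain_59 up to the same node: 4 branches. Total: 2 + 4 = 6.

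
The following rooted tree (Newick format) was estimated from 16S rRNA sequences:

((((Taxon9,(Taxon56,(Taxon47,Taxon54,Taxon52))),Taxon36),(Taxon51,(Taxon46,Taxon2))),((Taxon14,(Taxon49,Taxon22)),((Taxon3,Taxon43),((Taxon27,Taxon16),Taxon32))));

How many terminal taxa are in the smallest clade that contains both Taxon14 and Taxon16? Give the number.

The MRCA of Taxon14 and Taxon16 is the node subtending ((Taxon14,(Taxon49,Taxon22)),((Taxon3,Taxon43),((Taxon27,Taxon16),Taxon32))).
That clade contains 8 terminal taxa: Taxon14, Taxon16, Taxon22, Taxon27, Taxon3, Taxon32, Taxon43, Taxon49.

8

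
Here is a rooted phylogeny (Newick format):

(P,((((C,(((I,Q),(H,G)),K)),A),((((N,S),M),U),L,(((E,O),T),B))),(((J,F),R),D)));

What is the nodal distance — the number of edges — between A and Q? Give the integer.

6

The MRCA of A and Q is the node subtending ((C,(((I,Q),(H,G)),K)),A).
From A up to that node: 1 branch. From Q up to the same node: 5 branches. Total: 1 + 5 = 6.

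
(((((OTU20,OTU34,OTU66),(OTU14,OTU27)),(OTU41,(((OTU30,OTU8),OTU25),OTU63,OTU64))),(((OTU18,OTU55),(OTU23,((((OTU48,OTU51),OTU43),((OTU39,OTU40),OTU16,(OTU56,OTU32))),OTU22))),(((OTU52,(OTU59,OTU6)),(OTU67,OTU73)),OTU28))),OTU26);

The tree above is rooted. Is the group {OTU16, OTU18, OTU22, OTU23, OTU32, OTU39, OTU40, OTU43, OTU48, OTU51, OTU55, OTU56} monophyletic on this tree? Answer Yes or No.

The most recent common ancestor of these taxa subtends ((OTU18,OTU55),(OTU23,((((OTU48,OTU51),OTU43),((OTU39,OTU40),OTU16,(OTU56,OTU32))),OTU22))).
That clade has exactly 12 tips — every listed taxon and nothing else — so the group is monophyletic.

Yes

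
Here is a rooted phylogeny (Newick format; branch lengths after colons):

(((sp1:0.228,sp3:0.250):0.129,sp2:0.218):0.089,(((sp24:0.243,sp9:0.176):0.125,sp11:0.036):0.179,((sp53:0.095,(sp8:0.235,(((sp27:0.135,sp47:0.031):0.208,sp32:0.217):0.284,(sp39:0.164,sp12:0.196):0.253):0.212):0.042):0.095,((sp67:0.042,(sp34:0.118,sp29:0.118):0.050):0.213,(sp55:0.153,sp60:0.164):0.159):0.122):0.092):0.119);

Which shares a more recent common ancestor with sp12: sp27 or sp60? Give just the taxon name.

The MRCA of sp12 and sp27 subtends (((sp27,sp47),sp32),(sp39,sp12)) (5 taxa).
The MRCA of sp12 and sp60 subtends ((sp53,(sp8,(((sp27,sp47),sp32),(sp39,sp12)))),((sp67,(sp34,sp29)),(sp55,sp60))) (12 taxa).
The first is nested inside the second, so sp12 shares a more recent common ancestor with sp27.

sp27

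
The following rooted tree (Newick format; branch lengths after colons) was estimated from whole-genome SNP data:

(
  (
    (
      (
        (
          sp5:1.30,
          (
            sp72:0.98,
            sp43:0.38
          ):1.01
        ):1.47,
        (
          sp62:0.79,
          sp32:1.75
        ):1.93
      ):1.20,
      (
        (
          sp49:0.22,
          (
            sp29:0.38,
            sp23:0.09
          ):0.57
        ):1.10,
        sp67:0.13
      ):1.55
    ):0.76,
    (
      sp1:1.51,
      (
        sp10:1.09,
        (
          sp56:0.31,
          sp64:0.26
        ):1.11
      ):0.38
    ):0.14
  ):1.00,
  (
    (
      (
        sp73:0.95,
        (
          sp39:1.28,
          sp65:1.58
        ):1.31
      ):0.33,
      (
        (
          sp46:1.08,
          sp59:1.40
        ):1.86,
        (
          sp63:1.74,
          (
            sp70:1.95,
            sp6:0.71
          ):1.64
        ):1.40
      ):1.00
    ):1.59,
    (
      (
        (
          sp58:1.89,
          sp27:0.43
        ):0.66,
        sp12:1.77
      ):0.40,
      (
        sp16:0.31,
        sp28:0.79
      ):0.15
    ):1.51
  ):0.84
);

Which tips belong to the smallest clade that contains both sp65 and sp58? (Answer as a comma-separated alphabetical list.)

Tracing sp65: it sits inside (sp39,sp65).
Tracing sp58: it sits inside (sp58,sp27).
The smallest clade enclosing both is (((sp73,(sp39,sp65)),((sp46,sp59),(sp63,(sp70,sp6)))),(((sp58,sp27),sp12),(sp16,sp28))); the answer is its 13 terminal taxa in alphabetical order.

sp12, sp16, sp27, sp28, sp39, sp46, sp58, sp59, sp6, sp63, sp65, sp70, sp73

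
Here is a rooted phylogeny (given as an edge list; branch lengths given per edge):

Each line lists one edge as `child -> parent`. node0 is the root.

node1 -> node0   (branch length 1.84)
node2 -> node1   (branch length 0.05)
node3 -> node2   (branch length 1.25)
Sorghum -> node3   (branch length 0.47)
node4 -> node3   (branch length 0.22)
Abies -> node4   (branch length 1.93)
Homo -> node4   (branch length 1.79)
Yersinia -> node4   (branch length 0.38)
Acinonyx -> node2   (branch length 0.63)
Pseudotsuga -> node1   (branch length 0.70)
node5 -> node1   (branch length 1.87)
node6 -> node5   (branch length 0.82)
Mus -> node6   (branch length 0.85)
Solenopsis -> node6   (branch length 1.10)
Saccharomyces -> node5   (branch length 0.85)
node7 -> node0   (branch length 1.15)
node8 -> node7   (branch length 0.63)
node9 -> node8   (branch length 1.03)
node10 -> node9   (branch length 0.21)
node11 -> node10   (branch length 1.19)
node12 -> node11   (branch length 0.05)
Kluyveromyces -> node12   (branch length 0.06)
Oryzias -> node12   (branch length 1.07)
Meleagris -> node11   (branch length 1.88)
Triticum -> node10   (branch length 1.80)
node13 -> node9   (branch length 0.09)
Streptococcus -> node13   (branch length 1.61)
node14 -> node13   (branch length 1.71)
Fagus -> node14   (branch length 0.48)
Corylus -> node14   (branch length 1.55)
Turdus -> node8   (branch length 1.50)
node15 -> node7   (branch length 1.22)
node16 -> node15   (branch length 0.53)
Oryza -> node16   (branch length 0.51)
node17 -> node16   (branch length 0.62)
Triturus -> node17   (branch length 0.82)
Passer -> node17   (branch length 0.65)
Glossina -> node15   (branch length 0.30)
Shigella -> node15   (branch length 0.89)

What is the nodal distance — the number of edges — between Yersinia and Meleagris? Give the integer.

The MRCA of Yersinia and Meleagris is the root of the tree.
From Yersinia up to that node: 5 branches. From Meleagris up to the same node: 6 branches. Total: 5 + 6 = 11.

11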